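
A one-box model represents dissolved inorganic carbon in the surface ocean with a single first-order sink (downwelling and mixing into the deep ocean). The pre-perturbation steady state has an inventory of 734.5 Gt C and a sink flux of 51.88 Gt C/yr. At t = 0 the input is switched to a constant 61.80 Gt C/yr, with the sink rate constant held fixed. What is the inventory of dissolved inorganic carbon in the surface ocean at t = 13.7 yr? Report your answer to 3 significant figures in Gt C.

822 Gt C

Residence time τ = M₀/F₀ = 14.16 yr. The eventual steady state is M_∞ = M₀·(F₁/F₀) = 734.5 × 61.80/51.88 = 874.94 Gt C.
The anomaly ΔM(t) = M(t) − M_∞ decays as ΔM₀·e^(−t/τ) with ΔM₀ = 734.5 − 874.94 = −140.4 Gt C.
At t = 13.7 yr, e^(−t/τ) = e^(−0.9677) = 0.3800, so ΔM = −53.36 Gt C and M = 874.94 − 53.36 = 821.58 Gt C.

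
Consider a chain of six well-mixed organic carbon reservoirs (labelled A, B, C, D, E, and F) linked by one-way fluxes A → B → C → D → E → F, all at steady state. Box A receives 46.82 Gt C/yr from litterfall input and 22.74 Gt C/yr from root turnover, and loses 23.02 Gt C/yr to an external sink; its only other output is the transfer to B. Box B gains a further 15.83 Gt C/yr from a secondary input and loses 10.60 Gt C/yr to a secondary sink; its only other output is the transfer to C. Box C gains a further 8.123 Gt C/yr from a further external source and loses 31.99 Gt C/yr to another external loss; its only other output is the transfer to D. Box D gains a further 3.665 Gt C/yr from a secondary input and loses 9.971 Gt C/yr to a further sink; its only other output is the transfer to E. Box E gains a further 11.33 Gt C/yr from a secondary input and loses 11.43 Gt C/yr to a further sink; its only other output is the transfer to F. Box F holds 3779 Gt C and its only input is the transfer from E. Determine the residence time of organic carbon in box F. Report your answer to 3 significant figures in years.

Box A: F(A→B) = (46.82 + 22.74) − 23.02 = 46.540 Gt C/yr.
Box B: F(B→C) = (46.540 + 15.83) − 10.60 = 51.770 Gt C/yr.
Box C: F(C→D) = (51.770 + 8.123) − 31.99 = 27.903 Gt C/yr.
Box D: F(D→E) = (27.903 + 3.665) − 9.971 = 21.597 Gt C/yr.
Box E: F(E→F) = (21.597 + 11.33) − 11.43 = 21.497 Gt C/yr.
Box F throughput = its input = 21.497 Gt C/yr; τ = 3779 / 21.497 = 175.8 yr.

176 yr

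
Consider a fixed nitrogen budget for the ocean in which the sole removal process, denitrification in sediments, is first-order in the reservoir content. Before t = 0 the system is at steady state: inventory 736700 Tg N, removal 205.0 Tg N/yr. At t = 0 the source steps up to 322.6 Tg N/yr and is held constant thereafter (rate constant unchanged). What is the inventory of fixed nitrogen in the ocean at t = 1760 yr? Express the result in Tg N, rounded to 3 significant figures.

The sink rate constant is k = F₀/M₀ = 205.0/736700 = 0.0002783 yr⁻¹.
Solving dM/dt = F₁ − kM with M(0) = M₀ gives M(t) = F₁/k + (M₀ − F₁/k)·e^(−kt).
F₁/k = 322.6/0.0002783 = 1.1593×10^6 Tg N; kt = 0.0002783 × 1760 = 0.4898, e^(−kt) = 0.6128.
M(1760) = 1.1593×10^6 + (736700 − 1.1593×10^6) × 0.6128 = 1.1593×10^6 − 259000 = 900350 Tg N.

900000 Tg N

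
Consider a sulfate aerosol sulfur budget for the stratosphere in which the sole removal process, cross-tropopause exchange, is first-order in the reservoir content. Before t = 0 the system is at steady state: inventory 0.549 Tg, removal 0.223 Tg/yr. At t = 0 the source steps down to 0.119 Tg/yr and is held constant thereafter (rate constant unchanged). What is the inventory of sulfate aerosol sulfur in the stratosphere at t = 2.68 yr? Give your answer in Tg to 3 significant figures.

The sink rate constant is k = F₀/M₀ = 0.223/0.549 = 0.4062 yr⁻¹.
Solving dM/dt = F₁ − kM with M(0) = M₀ gives M(t) = F₁/k + (M₀ − F₁/k)·e^(−kt).
F₁/k = 0.119/0.4062 = 0.29296 Tg; kt = 0.4062 × 2.68 = 1.089, e^(−kt) = 0.3367.
M(2.68) = 0.29296 + (0.549 − 0.29296) × 0.3367 = 0.29296 + 0.08620 = 0.37917 Tg.

0.379 Tg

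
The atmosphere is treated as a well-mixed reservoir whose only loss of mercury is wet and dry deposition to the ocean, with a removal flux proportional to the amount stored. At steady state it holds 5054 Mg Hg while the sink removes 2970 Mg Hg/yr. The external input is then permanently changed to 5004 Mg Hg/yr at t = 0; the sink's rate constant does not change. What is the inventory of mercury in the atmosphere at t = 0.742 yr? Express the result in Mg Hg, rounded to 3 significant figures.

6280 Mg Hg

The sink rate constant is k = F₀/M₀ = 2970/5054 = 0.5877 yr⁻¹.
Solving dM/dt = F₁ − kM with M(0) = M₀ gives M(t) = F₁/k + (M₀ − F₁/k)·e^(−kt).
F₁/k = 5004/0.5877 = 8515.2 Mg Hg; kt = 0.5877 × 0.742 = 0.4360, e^(−kt) = 0.6466.
M(0.742) = 8515.2 + (5054 − 8515.2) × 0.6466 = 8515.2 − 2238 = 6277.2 Mg Hg.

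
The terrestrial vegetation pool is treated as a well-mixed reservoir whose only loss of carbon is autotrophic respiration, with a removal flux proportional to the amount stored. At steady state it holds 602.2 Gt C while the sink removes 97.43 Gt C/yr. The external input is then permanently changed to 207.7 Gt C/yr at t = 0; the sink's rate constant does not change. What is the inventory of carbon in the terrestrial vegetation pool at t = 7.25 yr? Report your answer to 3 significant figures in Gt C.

The sink rate constant is k = F₀/M₀ = 97.43/602.2 = 0.1618 yr⁻¹.
Solving dM/dt = F₁ − kM with M(0) = M₀ gives M(t) = F₁/k + (M₀ − F₁/k)·e^(−kt).
F₁/k = 207.7/0.1618 = 1283.8 Gt C; kt = 0.1618 × 7.25 = 1.173, e^(−kt) = 0.3094.
M(7.25) = 1283.8 + (602.2 − 1283.8) × 0.3094 = 1283.8 − 210.9 = 1072.9 Gt C.

1070 Gt C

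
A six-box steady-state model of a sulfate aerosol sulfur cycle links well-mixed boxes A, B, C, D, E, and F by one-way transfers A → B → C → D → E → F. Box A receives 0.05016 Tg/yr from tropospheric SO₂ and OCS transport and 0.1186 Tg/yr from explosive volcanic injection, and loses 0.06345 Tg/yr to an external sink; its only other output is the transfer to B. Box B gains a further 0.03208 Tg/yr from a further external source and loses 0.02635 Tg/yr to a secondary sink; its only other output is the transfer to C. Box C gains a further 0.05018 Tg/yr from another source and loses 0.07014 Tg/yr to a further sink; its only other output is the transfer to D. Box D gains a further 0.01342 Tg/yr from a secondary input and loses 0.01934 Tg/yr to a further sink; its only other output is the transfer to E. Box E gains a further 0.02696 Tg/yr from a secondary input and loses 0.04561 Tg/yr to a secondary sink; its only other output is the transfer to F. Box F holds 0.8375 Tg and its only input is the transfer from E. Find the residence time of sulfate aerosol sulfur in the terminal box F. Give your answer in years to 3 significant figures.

Box A: F(A→B) = (0.05016 + 0.1186) − 0.06345 = 0.10531 Tg/yr.
Box B: F(B→C) = (0.10531 + 0.03208) − 0.02635 = 0.11104 Tg/yr.
Box C: F(C→D) = (0.11104 + 0.05018) − 0.07014 = 0.091080 Tg/yr.
Box D: F(D→E) = (0.091080 + 0.01342) − 0.01934 = 0.085160 Tg/yr.
Box E: F(E→F) = (0.085160 + 0.02696) − 0.04561 = 0.066510 Tg/yr.
Box F throughput = its input = 0.066510 Tg/yr; τ = 0.8375 / 0.066510 = 12.59 yr.

12.6 yr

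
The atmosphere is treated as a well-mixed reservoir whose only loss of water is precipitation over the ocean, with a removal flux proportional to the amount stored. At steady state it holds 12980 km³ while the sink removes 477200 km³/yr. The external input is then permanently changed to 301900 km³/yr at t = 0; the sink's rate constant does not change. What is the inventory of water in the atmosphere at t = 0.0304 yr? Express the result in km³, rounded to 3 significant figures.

9770 km³

Residence time τ = M₀/F₀ = 0.02720 yr. The eventual steady state is M_∞ = M₀·(F₁/F₀) = 12980 × 301900/477200 = 8211.8 km³.
The anomaly ΔM(t) = M(t) − M_∞ decays as ΔM₀·e^(−t/τ) with ΔM₀ = 12980 − 8211.8 = 4768 km³.
At t = 0.0304 yr, e^(−t/τ) = e^(−1.118) = 0.3271, so ΔM = 1559 km³ and M = 8211.8 + 1559 = 9771.2 km³.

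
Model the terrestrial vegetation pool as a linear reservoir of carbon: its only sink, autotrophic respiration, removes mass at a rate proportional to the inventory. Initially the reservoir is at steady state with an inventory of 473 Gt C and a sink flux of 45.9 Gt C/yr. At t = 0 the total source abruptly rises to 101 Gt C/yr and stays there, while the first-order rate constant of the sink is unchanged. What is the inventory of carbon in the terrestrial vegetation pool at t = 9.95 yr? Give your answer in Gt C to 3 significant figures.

825 Gt C

τ = M₀/F₀ = 473/45.9 = 10.31 yr; rate constant k = 1/τ.
New steady state M_∞ = F₁/k = F₁·τ = 101 × 10.31 = 1040.8 Gt C.
M(t) = M_∞ + (M₀ − M_∞)·e^(−t/τ); t/τ = 9.95/10.31 = 0.9655, so e^(−t/τ) = 0.3808.
M(t) = 1040.8 − 567.8 × 0.3808 = 824.60 Gt C.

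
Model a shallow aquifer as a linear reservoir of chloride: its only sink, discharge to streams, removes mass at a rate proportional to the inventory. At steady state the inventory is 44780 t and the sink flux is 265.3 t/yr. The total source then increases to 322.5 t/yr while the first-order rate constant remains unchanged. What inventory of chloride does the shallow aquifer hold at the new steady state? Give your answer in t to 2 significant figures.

Rate constant k = F/M = 265.3 / 44780 = 0.005925 yr⁻¹.
At the new steady state, source = k·M_new ⇒ M_new = 322.5 / 0.005925 = 54430 t.
(Equivalently M_new = M × F_new/F_old = 44780 × 322.5/265.3.)

54000 t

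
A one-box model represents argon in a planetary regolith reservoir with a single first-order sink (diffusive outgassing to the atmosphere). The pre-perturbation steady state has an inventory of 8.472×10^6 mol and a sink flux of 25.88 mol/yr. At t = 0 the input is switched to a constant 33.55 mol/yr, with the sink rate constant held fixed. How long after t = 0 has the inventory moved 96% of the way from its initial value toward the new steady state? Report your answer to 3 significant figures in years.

1.05×10^6 yr

τ = M₀/F₀ = 8.472×10^6/25.88 = 327400 yr.
The remaining gap fraction is e^(−t/τ); 96% covered ⇒ e^(−t/τ) = 0.0400.
t = −τ ln(0.0400) = 327400 × 3.219 = 1.054×10^6 yr.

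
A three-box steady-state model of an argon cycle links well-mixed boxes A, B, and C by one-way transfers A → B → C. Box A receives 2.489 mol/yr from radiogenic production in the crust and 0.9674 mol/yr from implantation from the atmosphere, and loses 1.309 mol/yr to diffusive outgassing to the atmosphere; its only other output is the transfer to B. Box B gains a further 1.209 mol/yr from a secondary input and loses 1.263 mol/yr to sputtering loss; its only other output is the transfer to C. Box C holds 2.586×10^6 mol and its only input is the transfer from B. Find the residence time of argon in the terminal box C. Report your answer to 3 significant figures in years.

Box A: F(A→B) = (2.489 + 0.9674) − 1.309 = 2.1474 mol/yr.
Box B: F(B→C) = (2.1474 + 1.209) − 1.263 = 2.0934 mol/yr.
Box C throughput = its input = 2.0934 mol/yr; τ = 2.586×10^6 / 2.0934 = 1.235×10^6 yr.

1.24×10^6 yr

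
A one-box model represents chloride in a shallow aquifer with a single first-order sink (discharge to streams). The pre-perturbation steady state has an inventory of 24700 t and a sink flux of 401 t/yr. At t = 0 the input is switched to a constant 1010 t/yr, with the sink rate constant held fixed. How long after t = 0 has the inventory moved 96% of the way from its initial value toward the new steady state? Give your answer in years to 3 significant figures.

198 yr

τ = M₀/F₀ = 24700/401 = 61.60 yr.
The remaining gap fraction is e^(−t/τ); 96% covered ⇒ e^(−t/τ) = 0.0400.
t = −τ ln(0.0400) = 61.60 × 3.219 = 198.3 yr.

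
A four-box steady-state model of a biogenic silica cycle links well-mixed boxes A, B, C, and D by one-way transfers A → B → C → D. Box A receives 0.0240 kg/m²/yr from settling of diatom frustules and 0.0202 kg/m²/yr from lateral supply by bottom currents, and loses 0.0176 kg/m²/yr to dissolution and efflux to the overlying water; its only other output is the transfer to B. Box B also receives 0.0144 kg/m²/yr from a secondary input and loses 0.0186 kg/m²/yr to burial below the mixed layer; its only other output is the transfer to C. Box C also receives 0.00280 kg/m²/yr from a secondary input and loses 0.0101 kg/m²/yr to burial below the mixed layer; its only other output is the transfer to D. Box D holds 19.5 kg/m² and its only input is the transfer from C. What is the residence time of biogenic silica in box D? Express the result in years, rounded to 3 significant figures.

1290 yr

Box A: F(A→B) = (0.0240 + 0.0202) − 0.0176 = 0.026600 kg/m²/yr.
Box B: F(B→C) = (0.026600 + 0.0144) − 0.0186 = 0.022400 kg/m²/yr.
Box C: F(C→D) = (0.022400 + 0.00280) − 0.0101 = 0.015100 kg/m²/yr.
Box D throughput = its input = 0.015100 kg/m²/yr; τ = 19.5 / 0.015100 = 1291 yr.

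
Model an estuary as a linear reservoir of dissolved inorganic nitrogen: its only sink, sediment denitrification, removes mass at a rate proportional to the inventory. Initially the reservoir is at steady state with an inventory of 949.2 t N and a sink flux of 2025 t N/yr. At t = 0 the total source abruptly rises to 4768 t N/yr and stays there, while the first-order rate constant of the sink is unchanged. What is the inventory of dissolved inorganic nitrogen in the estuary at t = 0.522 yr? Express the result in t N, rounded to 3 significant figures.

τ = M₀/F₀ = 949.2/2025 = 0.4687 yr; rate constant k = 1/τ.
New steady state M_∞ = F₁/k = F₁·τ = 4768 × 0.4687 = 2235.0 t N.
M(t) = M_∞ + (M₀ − M_∞)·e^(−t/τ); t/τ = 0.522/0.4687 = 1.114, so e^(−t/τ) = 0.3284.
M(t) = 2235.0 − 1286 × 0.3284 = 1812.8 t N.

1810 t N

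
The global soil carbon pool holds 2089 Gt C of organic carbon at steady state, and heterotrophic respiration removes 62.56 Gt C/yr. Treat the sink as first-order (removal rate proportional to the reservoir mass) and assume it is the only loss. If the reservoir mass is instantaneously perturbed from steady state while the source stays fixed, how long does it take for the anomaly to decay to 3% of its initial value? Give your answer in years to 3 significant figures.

For a linear reservoir the anomaly decays as exp(−t/τ) with τ = M/F = 2089/62.56 = 33.39 yr.
exp(−t/τ) = 0.03 ⇒ t = −τ ln(0.03) = 33.39 × 3.507 = 117.1 yr.

117 yr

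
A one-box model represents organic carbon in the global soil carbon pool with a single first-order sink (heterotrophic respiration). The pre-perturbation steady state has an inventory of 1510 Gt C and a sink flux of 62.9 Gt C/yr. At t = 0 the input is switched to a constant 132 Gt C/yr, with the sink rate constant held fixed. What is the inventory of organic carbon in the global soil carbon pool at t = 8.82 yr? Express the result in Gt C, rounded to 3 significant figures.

2020 Gt C

Residence time τ = M₀/F₀ = 24.01 yr. The eventual steady state is M_∞ = M₀·(F₁/F₀) = 1510 × 132/62.9 = 3168.8 Gt C.
The anomaly ΔM(t) = M(t) − M_∞ decays as ΔM₀·e^(−t/τ) with ΔM₀ = 1510 − 3168.8 = −1659 Gt C.
At t = 8.82 yr, e^(−t/τ) = e^(−0.3674) = 0.6925, so ΔM = −1149 Gt C and M = 3168.8 − 1149 = 2020.0 Gt C.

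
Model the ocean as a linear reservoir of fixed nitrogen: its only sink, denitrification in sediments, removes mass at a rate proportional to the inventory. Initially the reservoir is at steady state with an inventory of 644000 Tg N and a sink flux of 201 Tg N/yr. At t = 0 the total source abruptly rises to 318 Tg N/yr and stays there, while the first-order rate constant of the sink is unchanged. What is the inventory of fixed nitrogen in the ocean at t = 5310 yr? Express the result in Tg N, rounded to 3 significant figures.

947000 Tg N

Residence time τ = M₀/F₀ = 3204 yr. The eventual steady state is M_∞ = M₀·(F₁/F₀) = 644000 × 318/201 = 1.0189×10^6 Tg N.
The anomaly ΔM(t) = M(t) − M_∞ decays as ΔM₀·e^(−t/τ) with ΔM₀ = 644000 − 1.0189×10^6 = −374900 Tg N.
At t = 5310 yr, e^(−t/τ) = e^(−1.657) = 0.1907, so ΔM = −71470 Tg N and M = 1.0189×10^6 − 71470 = 947400 Tg N.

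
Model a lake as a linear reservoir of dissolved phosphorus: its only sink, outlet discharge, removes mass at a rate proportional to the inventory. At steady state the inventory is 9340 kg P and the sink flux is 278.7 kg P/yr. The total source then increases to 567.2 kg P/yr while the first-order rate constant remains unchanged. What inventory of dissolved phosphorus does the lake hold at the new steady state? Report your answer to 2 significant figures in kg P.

Rate constant k = F/M = 278.7 / 9340 = 0.02984 yr⁻¹.
At the new steady state, source = k·M_new ⇒ M_new = 567.2 / 0.02984 = 19010 kg P.
(Equivalently M_new = M × F_new/F_old = 9340 × 567.2/278.7.)

19000 kg P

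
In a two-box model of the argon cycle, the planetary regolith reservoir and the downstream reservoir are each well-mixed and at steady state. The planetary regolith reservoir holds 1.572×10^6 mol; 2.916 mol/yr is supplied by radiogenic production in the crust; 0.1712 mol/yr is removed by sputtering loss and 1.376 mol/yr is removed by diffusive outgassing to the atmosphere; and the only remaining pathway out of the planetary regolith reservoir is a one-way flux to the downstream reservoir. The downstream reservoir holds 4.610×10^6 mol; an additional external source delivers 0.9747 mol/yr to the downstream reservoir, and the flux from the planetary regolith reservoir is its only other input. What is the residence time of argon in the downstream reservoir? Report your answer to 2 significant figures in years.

Balance the planetary regolith reservoir: ΣF_in = 2.9160 mol/yr.
Flux to the downstream reservoir = ΣF_in − (0.1712 + 1.376) = 1.3688 mol/yr.
Total input to the downstream reservoir = 1.3688 + 0.9747 = 2.3435 mol/yr; at steady state this equals its total output.
τ = M / F = 4.610×10^6 / 2.3435 = 1.967×10^6 yr.

2.0×10^6 yr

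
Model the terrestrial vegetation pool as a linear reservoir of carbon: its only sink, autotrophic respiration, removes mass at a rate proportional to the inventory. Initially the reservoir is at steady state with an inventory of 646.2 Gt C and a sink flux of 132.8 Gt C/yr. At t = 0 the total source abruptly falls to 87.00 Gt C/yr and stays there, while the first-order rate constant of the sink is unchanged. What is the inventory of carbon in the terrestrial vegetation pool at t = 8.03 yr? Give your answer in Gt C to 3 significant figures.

466 Gt C

τ = M₀/F₀ = 646.2/132.8 = 4.866 yr; rate constant k = 1/τ.
New steady state M_∞ = F₁/k = F₁·τ = 87.00 × 4.866 = 423.34 Gt C.
M(t) = M_∞ + (M₀ − M_∞)·e^(−t/τ); t/τ = 8.03/4.866 = 1.650, so e^(−t/τ) = 0.1920.
M(t) = 423.34 + 222.9 × 0.1920 = 466.13 Gt C.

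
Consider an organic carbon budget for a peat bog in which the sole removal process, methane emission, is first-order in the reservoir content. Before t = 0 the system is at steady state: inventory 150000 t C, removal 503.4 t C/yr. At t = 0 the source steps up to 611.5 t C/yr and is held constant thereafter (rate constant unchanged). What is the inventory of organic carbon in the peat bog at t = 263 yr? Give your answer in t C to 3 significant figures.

169000 t C

τ = M₀/F₀ = 150000/503.4 = 298.0 yr; rate constant k = 1/τ.
New steady state M_∞ = F₁/k = F₁·τ = 611.5 × 298.0 = 182210 t C.
M(t) = M_∞ + (M₀ − M_∞)·e^(−t/τ); t/τ = 263/298.0 = 0.8826, so e^(−t/τ) = 0.4137.
M(t) = 182210 − 32210 × 0.4137 = 168890 t C.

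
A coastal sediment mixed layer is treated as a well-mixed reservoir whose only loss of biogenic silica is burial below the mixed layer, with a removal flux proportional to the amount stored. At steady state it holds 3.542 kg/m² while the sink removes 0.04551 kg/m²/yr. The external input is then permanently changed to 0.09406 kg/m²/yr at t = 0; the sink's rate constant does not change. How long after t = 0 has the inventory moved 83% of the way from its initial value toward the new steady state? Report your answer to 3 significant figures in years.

τ = M₀/F₀ = 3.542/0.04551 = 77.83 yr.
The remaining gap fraction is e^(−t/τ); 83% covered ⇒ e^(−t/τ) = 0.170.
t = −τ ln(0.170) = 77.83 × 1.772 = 137.9 yr.

138 yr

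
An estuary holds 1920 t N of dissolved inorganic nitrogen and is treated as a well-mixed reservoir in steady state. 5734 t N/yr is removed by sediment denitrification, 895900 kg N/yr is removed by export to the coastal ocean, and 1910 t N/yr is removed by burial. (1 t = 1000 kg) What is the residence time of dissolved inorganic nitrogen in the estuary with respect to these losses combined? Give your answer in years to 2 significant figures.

0.22 yr

Convert the export to the coastal ocean flux: 895900 kg N/yr = 895.9 t N/yr.
Total removal = 5734 + 895.9 + 1910 = 8539.9 t N/yr.
τ = M / ΣF_out = 1920 / 8539.9 = 0.2248 yr.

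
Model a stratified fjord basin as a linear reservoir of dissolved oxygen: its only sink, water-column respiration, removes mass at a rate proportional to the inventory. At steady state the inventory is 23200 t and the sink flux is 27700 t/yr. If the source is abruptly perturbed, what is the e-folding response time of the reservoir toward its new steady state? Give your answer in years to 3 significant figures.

For a linear reservoir the response time equals the residence time τ = M/F.
τ = 23200 / 27700 = 0.8375 yr.

0.838 yr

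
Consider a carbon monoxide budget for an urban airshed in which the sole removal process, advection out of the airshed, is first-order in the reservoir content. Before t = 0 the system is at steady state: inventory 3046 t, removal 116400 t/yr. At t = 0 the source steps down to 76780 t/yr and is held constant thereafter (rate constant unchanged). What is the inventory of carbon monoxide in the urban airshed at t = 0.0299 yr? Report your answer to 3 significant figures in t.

Residence time τ = M₀/F₀ = 0.02617 yr. The eventual steady state is M_∞ = M₀·(F₁/F₀) = 3046 × 76780/116400 = 2009.2 t.
The anomaly ΔM(t) = M(t) − M_∞ decays as ΔM₀·e^(−t/τ) with ΔM₀ = 3046 − 2009.2 = 1037 t.
At t = 0.0299 yr, e^(−t/τ) = e^(−1.143) = 0.3190, so ΔM = 330.7 t and M = 2009.2 + 330.7 = 2339.9 t.

2340 t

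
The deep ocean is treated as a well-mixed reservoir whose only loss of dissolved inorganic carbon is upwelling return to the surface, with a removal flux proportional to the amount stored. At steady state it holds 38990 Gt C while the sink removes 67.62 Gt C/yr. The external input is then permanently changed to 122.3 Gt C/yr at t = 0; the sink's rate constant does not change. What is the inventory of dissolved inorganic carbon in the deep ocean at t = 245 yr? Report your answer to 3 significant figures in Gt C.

49900 Gt C

τ = M₀/F₀ = 38990/67.62 = 576.6 yr; rate constant k = 1/τ.
New steady state M_∞ = F₁/k = F₁·τ = 122.3 × 576.6 = 70519 Gt C.
M(t) = M_∞ + (M₀ − M_∞)·e^(−t/τ); t/τ = 245/576.6 = 0.4249, so e^(−t/τ) = 0.6538.
M(t) = 70519 − 31530 × 0.6538 = 49904 Gt C.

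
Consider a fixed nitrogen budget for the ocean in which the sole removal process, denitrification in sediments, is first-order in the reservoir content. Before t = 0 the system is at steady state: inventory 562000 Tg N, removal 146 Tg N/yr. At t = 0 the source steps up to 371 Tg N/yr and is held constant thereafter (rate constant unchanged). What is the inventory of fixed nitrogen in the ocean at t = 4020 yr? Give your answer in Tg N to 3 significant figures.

1.12×10^6 Tg N

Residence time τ = M₀/F₀ = 3849 yr. The eventual steady state is M_∞ = M₀·(F₁/F₀) = 562000 × 371/146 = 1.4281×10^6 Tg N.
The anomaly ΔM(t) = M(t) − M_∞ decays as ΔM₀·e^(−t/τ) with ΔM₀ = 562000 − 1.4281×10^6 = −866100 Tg N.
At t = 4020 yr, e^(−t/τ) = e^(−1.044) = 0.3519, so ΔM = −304800 Tg N and M = 1.4281×10^6 − 304800 = 1.1233×10^6 Tg N.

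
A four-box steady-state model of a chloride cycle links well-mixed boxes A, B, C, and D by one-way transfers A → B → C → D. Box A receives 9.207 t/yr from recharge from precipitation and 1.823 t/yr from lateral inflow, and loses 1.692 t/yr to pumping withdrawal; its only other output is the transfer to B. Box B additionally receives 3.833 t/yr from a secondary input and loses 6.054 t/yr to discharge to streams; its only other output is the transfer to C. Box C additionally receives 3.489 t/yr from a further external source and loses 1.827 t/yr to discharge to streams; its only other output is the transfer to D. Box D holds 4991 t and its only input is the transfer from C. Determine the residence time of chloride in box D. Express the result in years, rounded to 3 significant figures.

Box A: F(A→B) = (9.207 + 1.823) − 1.692 = 9.3380 t/yr.
Box B: F(B→C) = (9.3380 + 3.833) − 6.054 = 7.1170 t/yr.
Box C: F(C→D) = (7.1170 + 3.489) − 1.827 = 8.7790 t/yr.
Box D throughput = its input = 8.7790 t/yr; τ = 4991 / 8.7790 = 568.5 yr.

569 yr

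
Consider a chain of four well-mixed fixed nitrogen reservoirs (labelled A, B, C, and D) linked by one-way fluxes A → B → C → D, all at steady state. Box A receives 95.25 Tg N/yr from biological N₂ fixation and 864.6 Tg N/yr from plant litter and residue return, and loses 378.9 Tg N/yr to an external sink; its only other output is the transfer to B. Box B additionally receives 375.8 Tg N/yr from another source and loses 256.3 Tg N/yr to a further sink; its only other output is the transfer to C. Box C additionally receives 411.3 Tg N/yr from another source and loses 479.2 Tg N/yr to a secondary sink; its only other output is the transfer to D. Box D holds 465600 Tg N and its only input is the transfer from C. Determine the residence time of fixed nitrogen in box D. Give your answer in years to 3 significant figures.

Box A: F(A→B) = (95.25 + 864.6) − 378.9 = 580.95 Tg N/yr.
Box B: F(B→C) = (580.95 + 375.8) − 256.3 = 700.45 Tg N/yr.
Box C: F(C→D) = (700.45 + 411.3) − 479.2 = 632.55 Tg N/yr.
Box D throughput = its input = 632.55 Tg N/yr; τ = 465600 / 632.55 = 736.1 yr.

736 yr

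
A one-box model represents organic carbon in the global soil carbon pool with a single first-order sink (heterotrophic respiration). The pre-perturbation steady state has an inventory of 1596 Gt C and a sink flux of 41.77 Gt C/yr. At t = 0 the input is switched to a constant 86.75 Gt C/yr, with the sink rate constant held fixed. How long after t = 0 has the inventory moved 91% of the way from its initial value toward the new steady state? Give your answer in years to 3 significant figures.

92.0 yr

τ = M₀/F₀ = 1596/41.77 = 38.21 yr.
The remaining gap fraction is e^(−t/τ); 91% covered ⇒ e^(−t/τ) = 0.0900.
t = −τ ln(0.0900) = 38.21 × 2.408 = 92.01 yr.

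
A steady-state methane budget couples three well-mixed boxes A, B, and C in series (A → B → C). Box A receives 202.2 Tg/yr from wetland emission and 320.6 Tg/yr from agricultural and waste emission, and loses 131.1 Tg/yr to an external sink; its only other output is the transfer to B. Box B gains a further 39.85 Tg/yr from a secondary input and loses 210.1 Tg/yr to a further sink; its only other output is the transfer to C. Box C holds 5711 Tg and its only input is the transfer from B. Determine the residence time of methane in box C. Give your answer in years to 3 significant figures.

25.8 yr

Box A: F(A→B) = (202.2 + 320.6) − 131.1 = 391.70 Tg/yr.
Box B: F(B→C) = (391.70 + 39.85) − 210.1 = 221.45 Tg/yr.
Box C throughput = its input = 221.45 Tg/yr; τ = 5711 / 221.45 = 25.79 yr.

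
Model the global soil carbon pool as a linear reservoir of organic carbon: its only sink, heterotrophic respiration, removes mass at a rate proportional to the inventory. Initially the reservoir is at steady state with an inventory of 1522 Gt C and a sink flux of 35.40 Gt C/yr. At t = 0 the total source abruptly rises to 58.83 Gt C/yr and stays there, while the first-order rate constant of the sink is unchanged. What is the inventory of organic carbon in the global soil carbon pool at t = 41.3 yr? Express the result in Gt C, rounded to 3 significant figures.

2140 Gt C

The sink rate constant is k = F₀/M₀ = 35.40/1522 = 0.02326 yr⁻¹.
Solving dM/dt = F₁ − kM with M(0) = M₀ gives M(t) = F₁/k + (M₀ − F₁/k)·e^(−kt).
F₁/k = 58.83/0.02326 = 2529.4 Gt C; kt = 0.02326 × 41.3 = 0.9606, e^(−kt) = 0.3827.
M(41.3) = 2529.4 + (1522 − 2529.4) × 0.3827 = 2529.4 − 385.5 = 2143.9 Gt C.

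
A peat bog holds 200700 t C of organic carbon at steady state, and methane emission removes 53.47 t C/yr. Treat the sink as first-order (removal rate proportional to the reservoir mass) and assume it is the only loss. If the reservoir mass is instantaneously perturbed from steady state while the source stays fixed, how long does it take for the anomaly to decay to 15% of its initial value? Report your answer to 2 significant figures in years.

7100 yr

For a linear reservoir the anomaly decays as exp(−t/τ) with τ = M/F = 200700/53.47 = 3754 yr.
exp(−t/τ) = 0.15 ⇒ t = −τ ln(0.15) = 3754 × 1.897 = 7121 yr.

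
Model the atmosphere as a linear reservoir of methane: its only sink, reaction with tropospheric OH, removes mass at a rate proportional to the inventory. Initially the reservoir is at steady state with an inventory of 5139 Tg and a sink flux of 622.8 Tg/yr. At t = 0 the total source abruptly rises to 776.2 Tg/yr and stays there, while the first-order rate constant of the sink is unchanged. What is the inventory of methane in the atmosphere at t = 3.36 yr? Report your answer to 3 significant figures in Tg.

τ = M₀/F₀ = 5139/622.8 = 8.251 yr; rate constant k = 1/τ.
New steady state M_∞ = F₁/k = F₁·τ = 776.2 × 8.251 = 6404.8 Tg.
M(t) = M_∞ + (M₀ − M_∞)·e^(−t/τ); t/τ = 3.36/8.251 = 0.4072, so e^(−t/τ) = 0.6655.
M(t) = 6404.8 − 1266 × 0.6655 = 5562.4 Tg.

5560 Tg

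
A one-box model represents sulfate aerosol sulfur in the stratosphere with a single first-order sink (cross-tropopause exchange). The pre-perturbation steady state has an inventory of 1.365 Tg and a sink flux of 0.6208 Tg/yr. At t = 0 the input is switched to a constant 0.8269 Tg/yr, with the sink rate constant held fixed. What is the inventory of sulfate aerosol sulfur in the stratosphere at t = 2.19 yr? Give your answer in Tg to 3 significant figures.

τ = M₀/F₀ = 1.365/0.6208 = 2.199 yr; rate constant k = 1/τ.
New steady state M_∞ = F₁/k = F₁·τ = 0.8269 × 2.199 = 1.8182 Tg.
M(t) = M_∞ + (M₀ − M_∞)·e^(−t/τ); t/τ = 2.19/2.199 = 0.9960, so e^(−t/τ) = 0.3694.
M(t) = 1.8182 − 0.4532 × 0.3694 = 1.6508 Tg.

1.65 Tg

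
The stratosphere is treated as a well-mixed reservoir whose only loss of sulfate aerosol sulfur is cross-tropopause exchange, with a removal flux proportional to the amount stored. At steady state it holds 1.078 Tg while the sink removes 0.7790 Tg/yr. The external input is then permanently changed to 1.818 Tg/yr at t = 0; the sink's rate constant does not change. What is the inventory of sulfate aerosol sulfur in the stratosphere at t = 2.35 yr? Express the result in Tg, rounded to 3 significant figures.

2.25 Tg

Residence time τ = M₀/F₀ = 1.384 yr. The eventual steady state is M_∞ = M₀·(F₁/F₀) = 1.078 × 1.818/0.7790 = 2.5158 Tg.
The anomaly ΔM(t) = M(t) − M_∞ decays as ΔM₀·e^(−t/τ) with ΔM₀ = 1.078 − 2.5158 = −1.438 Tg.
At t = 2.35 yr, e^(−t/τ) = e^(−1.698) = 0.1830, so ΔM = −0.2631 Tg and M = 2.5158 − 0.2631 = 2.2527 Tg.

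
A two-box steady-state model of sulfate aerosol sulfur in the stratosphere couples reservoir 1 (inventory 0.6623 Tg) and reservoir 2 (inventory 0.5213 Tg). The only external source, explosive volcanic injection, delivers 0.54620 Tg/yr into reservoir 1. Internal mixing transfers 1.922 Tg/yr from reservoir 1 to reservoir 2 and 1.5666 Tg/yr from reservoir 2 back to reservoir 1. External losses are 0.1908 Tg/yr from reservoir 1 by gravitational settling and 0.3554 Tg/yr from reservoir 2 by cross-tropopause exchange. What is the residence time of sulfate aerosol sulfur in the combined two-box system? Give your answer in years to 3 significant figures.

Residence time in the combined system uses the total inventory and the total *external* removal — internal exchanges between the two boxes cancel.
M_total = 0.6623 + 0.5213 = 1.1836 Tg.
ΣF_external_out = 0.1908 + 0.3554 = 0.54620 Tg/yr.
τ = M_total / ΣF_ext = 1.1836 / 0.54620 = 2.167 yr.

2.17 yr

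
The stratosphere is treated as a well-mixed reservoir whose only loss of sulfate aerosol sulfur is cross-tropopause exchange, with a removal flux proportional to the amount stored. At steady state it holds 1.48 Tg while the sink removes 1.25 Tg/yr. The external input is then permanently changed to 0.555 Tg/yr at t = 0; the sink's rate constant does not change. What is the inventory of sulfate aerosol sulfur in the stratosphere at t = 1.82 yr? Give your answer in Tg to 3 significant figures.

The sink rate constant is k = F₀/M₀ = 1.25/1.48 = 0.8446 yr⁻¹.
Solving dM/dt = F₁ − kM with M(0) = M₀ gives M(t) = F₁/k + (M₀ − F₁/k)·e^(−kt).
F₁/k = 0.555/0.8446 = 0.65712 Tg; kt = 0.8446 × 1.82 = 1.537, e^(−kt) = 0.2150.
M(1.82) = 0.65712 + (1.48 − 0.65712) × 0.2150 = 0.65712 + 0.1769 = 0.83403 Tg.

0.834 Tg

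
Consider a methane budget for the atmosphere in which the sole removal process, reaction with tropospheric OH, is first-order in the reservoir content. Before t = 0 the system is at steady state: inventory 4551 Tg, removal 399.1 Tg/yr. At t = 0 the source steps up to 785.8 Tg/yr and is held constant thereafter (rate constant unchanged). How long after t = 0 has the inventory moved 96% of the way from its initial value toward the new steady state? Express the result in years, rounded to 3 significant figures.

36.7 yr

τ = M₀/F₀ = 4551/399.1 = 11.40 yr.
The remaining gap fraction is e^(−t/τ); 96% covered ⇒ e^(−t/τ) = 0.0400.
t = −τ ln(0.0400) = 11.40 × 3.219 = 36.71 yr.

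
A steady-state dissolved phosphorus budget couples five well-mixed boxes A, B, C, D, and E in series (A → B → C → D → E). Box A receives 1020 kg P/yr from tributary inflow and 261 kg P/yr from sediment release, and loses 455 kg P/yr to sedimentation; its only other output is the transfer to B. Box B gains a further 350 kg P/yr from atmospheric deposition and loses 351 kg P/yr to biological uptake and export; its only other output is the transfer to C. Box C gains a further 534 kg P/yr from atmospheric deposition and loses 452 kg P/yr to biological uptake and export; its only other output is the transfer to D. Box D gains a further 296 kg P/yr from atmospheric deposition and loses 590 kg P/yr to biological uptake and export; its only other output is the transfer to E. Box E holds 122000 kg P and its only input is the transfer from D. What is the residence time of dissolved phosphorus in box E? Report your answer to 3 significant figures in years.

Box A: F(A→B) = (1020 + 261) − 455 = 826.00 kg P/yr.
Box B: F(B→C) = (826.00 + 350) − 351 = 825.00 kg P/yr.
Box C: F(C→D) = (825.00 + 534) − 452 = 907.00 kg P/yr.
Box D: F(D→E) = (907.00 + 296) − 590 = 613.00 kg P/yr.
Box E throughput = its input = 613.00 kg P/yr; τ = 122000 / 613.00 = 199.0 yr.

199 yr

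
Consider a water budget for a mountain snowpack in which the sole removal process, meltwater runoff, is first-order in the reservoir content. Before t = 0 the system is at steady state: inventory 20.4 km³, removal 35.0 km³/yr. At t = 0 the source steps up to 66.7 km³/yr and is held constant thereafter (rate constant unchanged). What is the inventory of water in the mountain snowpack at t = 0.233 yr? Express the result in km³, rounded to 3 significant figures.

The sink rate constant is k = F₀/M₀ = 35.0/20.4 = 1.716 yr⁻¹.
Solving dM/dt = F₁ − kM with M(0) = M₀ gives M(t) = F₁/k + (M₀ − F₁/k)·e^(−kt).
F₁/k = 66.7/1.716 = 38.877 km³; kt = 1.716 × 0.233 = 0.3998, e^(−kt) = 0.6705.
M(0.233) = 38.877 + (20.4 − 38.877) × 0.6705 = 38.877 − 12.39 = 26.488 km³.

26.5 km³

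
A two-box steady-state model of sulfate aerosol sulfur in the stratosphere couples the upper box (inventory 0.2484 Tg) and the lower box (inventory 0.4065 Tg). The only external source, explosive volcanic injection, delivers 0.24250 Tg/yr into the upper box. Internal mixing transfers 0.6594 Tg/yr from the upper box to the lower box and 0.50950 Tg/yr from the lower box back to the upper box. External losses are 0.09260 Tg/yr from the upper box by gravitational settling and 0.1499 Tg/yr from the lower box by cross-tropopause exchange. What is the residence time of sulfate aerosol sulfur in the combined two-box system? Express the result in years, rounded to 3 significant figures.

2.70 yr

Residence time in the combined system uses the total inventory and the total *external* removal — internal exchanges between the two boxes cancel.
M_total = 0.2484 + 0.4065 = 0.65490 Tg.
ΣF_external_out = 0.09260 + 0.1499 = 0.24250 Tg/yr.
τ = M_total / ΣF_ext = 0.65490 / 0.24250 = 2.701 yr.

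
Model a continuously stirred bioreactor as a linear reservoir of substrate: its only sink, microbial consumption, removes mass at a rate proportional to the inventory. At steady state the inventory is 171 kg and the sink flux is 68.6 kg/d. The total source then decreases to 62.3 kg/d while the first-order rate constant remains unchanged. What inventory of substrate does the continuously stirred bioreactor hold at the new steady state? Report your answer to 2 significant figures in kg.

Rate constant k = F/M = 68.6 / 171 = 0.4012 d⁻¹.
At the new steady state, source = k·M_new ⇒ M_new = 62.3 / 0.4012 = 155.3 kg.
(Equivalently M_new = M × F_new/F_old = 171 × 62.3/68.6.)

160 kg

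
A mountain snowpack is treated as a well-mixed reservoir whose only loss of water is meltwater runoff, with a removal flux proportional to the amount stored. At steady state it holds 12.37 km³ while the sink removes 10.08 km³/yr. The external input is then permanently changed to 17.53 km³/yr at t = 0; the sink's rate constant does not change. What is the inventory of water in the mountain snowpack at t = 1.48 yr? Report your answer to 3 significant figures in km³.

18.8 km³

τ = M₀/F₀ = 12.37/10.08 = 1.227 yr; rate constant k = 1/τ.
New steady state M_∞ = F₁/k = F₁·τ = 17.53 × 1.227 = 21.513 km³.
M(t) = M_∞ + (M₀ − M_∞)·e^(−t/τ); t/τ = 1.48/1.227 = 1.206, so e^(−t/τ) = 0.2994.
M(t) = 21.513 − 9.143 × 0.2994 = 18.775 km³.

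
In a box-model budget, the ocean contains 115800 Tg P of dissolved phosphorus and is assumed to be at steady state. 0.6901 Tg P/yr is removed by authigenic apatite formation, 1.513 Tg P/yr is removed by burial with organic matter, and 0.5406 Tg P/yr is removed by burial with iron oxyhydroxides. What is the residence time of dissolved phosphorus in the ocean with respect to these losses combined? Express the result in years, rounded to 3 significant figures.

42200 yr

Total removal = 0.6901 + 1.513 + 0.5406 = 2.7437 Tg P/yr.
τ = M / ΣF_out = 115800 / 2.7437 = 42210 yr.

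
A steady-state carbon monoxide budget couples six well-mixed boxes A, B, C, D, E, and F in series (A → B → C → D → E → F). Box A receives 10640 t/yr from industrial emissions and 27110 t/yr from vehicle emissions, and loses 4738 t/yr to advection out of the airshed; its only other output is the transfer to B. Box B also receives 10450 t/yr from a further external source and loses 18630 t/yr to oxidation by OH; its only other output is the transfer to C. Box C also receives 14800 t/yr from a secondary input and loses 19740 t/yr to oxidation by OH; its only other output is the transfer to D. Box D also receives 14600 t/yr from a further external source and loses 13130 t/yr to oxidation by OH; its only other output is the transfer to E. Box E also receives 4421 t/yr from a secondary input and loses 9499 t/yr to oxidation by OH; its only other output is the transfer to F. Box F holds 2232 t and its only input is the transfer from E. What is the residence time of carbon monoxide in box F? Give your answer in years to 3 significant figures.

0.137 yr

Box A: F(A→B) = (10640 + 27110) − 4738 = 33012 t/yr.
Box B: F(B→C) = (33012 + 10450) − 18630 = 24832 t/yr.
Box C: F(C→D) = (24832 + 14800) − 19740 = 19892 t/yr.
Box D: F(D→E) = (19892 + 14600) − 13130 = 21362 t/yr.
Box E: F(E→F) = (21362 + 4421) − 9499 = 16284 t/yr.
Box F throughput = its input = 16284 t/yr; τ = 2232 / 16284 = 0.1371 yr.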